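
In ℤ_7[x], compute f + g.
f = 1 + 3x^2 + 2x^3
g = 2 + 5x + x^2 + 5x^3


Add coefficients mod 7:
x^0: 1 + 2 = 3 (mod 7)
x^1: 0 + 5 = 5 (mod 7)
x^2: 3 + 1 = 4 (mod 7)
x^3: 2 + 5 = 0 (mod 7)
Result: 3 + 5x + 4x^2

f + g = 3 + 5x + 4x^2


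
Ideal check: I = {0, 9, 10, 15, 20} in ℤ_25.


Check ideal conditions for I = {0, 9, 10, 15, 20} in ℤ_25:
(1) I is an additive subgroup? No
(2) For r ∈ ℤ_25 and a ∈ I: r·a ∈ I? No  [counterexample: r=2, a=9, r·a mod 25 = 18 ∉ I]

No, I is not an ideal of ℤ_25


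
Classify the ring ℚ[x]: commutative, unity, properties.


Polynomial ring over ℚ (an integral domain) is a commutative integral domain with unity 1
Commutative: Yes
Integral domain: Yes
Has unity: Yes

ℚ[x]: Commutative=Yes, Unity=Yes


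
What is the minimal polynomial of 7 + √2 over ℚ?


Let α = 7 + √2. Then α - 7 = √2, so (α - 7)² = 2, giving α² - 14α + 47 = 0. Degree 2 and α ∉ ℚ, so this is the minimal polynomial.

Minimal polynomial: x² - 14x + 47


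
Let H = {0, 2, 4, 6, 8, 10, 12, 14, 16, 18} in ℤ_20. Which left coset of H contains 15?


15 + H = {15 + h (mod 20) : h ∈ H}
15+0=15, 15+2=17, 15+4=19, 15+6=1, 15+8=3, 15+10=5, 15+12=7, 15+14=9, 15+16=11, 15+18=13
15 + H = {1, 3, 5, 7, 9, 11, 13, 15, 17, 19} = 1 + H

15 + H = {1, 3, 5, 7, 9, 11, 13, 15, 17, 19}


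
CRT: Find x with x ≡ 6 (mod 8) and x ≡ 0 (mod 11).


m₁ = 8, m₂ = 11, gcd = 1, so CRT applies. M = m₁·m₂ = 88
Let M₁ = M/m₁ = 11, M₂ = M/m₂ = 8
Find y₁ ≡ M₁⁻¹ (mod m₁): 11⁻¹ ≡ 3 (mod 8)
Find y₂ ≡ M₂⁻¹ (mod m₂): 8⁻¹ ≡ 7 (mod 11)
x = a₁·M₁·y₁ + a₂·M₂·y₂ = 6·11·3 + 0·8·7 = 198
Reduce mod 88: x ≡ 22
Check: 22 mod 8 = 6 ✓, 22 mod 11 = 0 ✓

x ≡ 22 (mod 88)


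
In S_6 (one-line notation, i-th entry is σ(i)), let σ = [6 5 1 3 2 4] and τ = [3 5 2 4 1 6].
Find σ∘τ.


σ∘τ: apply τ first, then σ
1 →τ 3 →σ 1
2 →τ 5 →σ 2
3 →τ 2 →σ 5
4 →τ 4 →σ 3
5 →τ 1 →σ 6
6 →τ 6 →σ 4

σ∘τ = [1 2 5 3 6 4]


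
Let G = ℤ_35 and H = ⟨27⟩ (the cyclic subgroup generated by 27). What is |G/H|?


|⟨27⟩| = n / gcd(27, 35) = 35 / 1 = 35
H is normal (ℤ_35 is abelian).
|G/H| = |G| / |H| = 35 / 35 = 1

|G/H| = 1


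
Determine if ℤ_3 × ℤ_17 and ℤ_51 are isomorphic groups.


Comparing ℤ_3 × ℤ_17 and ℤ_51:
gcd(3,17) = 1, so ℤ_3 × ℤ_17 ≅ ℤ_51 (CRT)

Yes, ℤ_3 × ℤ_17 ≅ ℤ_51


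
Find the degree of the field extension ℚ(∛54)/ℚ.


∛54 has minimal polynomial x³ - 54 (irreducible over ℚ since 54 is not a perfect cube)

[ℚ(∛54)/ℚ] = 3


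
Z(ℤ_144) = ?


Z(G) = {g ∈ G | gx = xg for all x ∈ G}
ℤ_144 is abelian, so Z(G) = G

Z(ℤ_144) = ℤ_144


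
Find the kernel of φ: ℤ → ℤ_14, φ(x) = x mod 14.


Kernel = preimage of identity
ker(φ) = {x ∈ ℤ : x ≡ 0 (mod 14)} = 14ℤ = {0, ±14, ±28, ...}

ker(φ) = 14ℤ


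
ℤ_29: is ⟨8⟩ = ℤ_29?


g generates ℤ_n iff gcd(g, n) = 1
gcd(8, 29) = 1
Since gcd = 1, 8 is a generator.

Yes, 8 generates ℤ_29


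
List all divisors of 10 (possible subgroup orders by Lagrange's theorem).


Lagrange's theorem: |H| divides |G|
|G| = 10
Divisors of 10: 1, 2, 5, 10

Possible subgroup orders: {1, 2, 5, 10}


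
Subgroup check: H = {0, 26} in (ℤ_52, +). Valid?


Subgroup test for H = {0, 26} in (ℤ_52, +):
(1) 0 ∈ H? Yes
(2) Closure: for all a,b ∈ H, (a+b) mod 52 ∈ H? Yes
(3) Inverses: for all a ∈ H, -a mod 52 ∈ H? Yes

Yes, H is a subgroup of ℤ_52


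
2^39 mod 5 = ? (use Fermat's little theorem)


Fermat's little theorem: if p is prime and gcd(a,p)=1, then a^(p-1) ≡ 1 (mod p)
p = 5 is prime, gcd(2,5) = 1
Reduce exponent: 39 mod 4 = 3
So 2^39 ≡ 2^3 (mod 5)
2^3 mod 5 = 3

2^39 ≡ 3 (mod 5)


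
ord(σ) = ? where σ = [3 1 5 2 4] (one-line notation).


Cycle decomposition: (1 3 5 4 2)
Cycle lengths: 5
Order = lcm(5) = 5

ord(σ) = 5


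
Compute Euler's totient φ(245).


Factor n: 245 = 5 × 7^2
φ(n) = n · ∏(1 - 1/p) over distinct primes p | n
φ(245) = 245 · (1 - 1/5) · (1 - 1/7) = 168

φ(245) = 168


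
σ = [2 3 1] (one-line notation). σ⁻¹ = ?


To find σ⁻¹, swap domain and range:
σ(1) = 2 → σ⁻¹(2) = 1
σ(2) = 3 → σ⁻¹(3) = 2
σ(3) = 1 → σ⁻¹(1) = 3

σ⁻¹ = [3 1 2]


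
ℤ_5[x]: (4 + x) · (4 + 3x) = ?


Expand and collect like terms; reduce coefficients mod 5:
x^0: 4·4 = 16 ≡ 1 (mod 5)
x^1: 4·3 + 1·4 = 16 ≡ 1 (mod 5)
x^2: 1·3 = 3 ≡ 3 (mod 5)
Result: 1 + x + 3x^2

f · g = 1 + x + 3x^2


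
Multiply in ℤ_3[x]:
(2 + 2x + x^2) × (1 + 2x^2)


Expand and collect like terms; reduce coefficients mod 3:
x^0: 2·1 = 2 ≡ 2 (mod 3)
x^1: 2·0 + 2·1 = 2 ≡ 2 (mod 3)
x^2: 2·2 + 2·0 + 1·1 = 5 ≡ 2 (mod 3)
x^3: 2·2 + 1·0 = 4 ≡ 1 (mod 3)
x^4: 1·2 = 2 ≡ 2 (mod 3)
Result: 2 + 2x + 2x^2 + x^3 + 2x^4

f · g = 2 + 2x + 2x^2 + x^3 + 2x^4


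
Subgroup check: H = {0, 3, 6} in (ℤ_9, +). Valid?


Subgroup test for H = {0, 3, 6} in (ℤ_9, +):
(1) 0 ∈ H? Yes
(2) Closure: for all a,b ∈ H, (a+b) mod 9 ∈ H? Yes
(3) Inverses: for all a ∈ H, -a mod 9 ∈ H? Yes

Yes, H is a subgroup of ℤ_9


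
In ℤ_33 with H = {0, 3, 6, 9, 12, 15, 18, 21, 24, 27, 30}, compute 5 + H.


5 + H = {5 + h (mod 33) : h ∈ H}
5+0=5, 5+3=8, 5+6=11, 5+9=14, 5+12=17, 5+15=20, 5+18=23, 5+21=26, 5+24=29, 5+27=32, 5+30=2
5 + H = {2, 5, 8, 11, 14, 17, 20, 23, 26, 29, 32} = 2 + H

5 + H = {2, 5, 8, 11, 14, 17, 20, 23, 26, 29, 32}


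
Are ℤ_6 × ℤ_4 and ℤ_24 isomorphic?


Comparing ℤ_6 × ℤ_4 and ℤ_24:
gcd(6,4) = 2 ≠ 1. Max element order in ℤ_6×ℤ_4 is lcm(6,4) = 12 < 24, so it has no element of order 24

No, ℤ_6 × ℤ_4 ≇ ℤ_24


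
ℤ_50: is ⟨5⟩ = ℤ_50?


g generates ℤ_n iff gcd(g, n) = 1
gcd(5, 50) = 5
Since gcd = 5 ≠ 1, ⟨5⟩ has order 10 < 50, so 5 is not a generator.

No, 5 does not generate ℤ_50


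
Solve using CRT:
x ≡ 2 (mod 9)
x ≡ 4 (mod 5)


m₁ = 9, m₂ = 5, gcd = 1, so CRT applies. M = m₁·m₂ = 45
Let M₁ = M/m₁ = 5, M₂ = M/m₂ = 9
Find y₁ ≡ M₁⁻¹ (mod m₁): 5⁻¹ ≡ 2 (mod 9)
Find y₂ ≡ M₂⁻¹ (mod m₂): 9⁻¹ ≡ 4 (mod 5)
x = a₁·M₁·y₁ + a₂·M₂·y₂ = 2·5·2 + 4·9·4 = 164
Reduce mod 45: x ≡ 29
Check: 29 mod 9 = 2 ✓, 29 mod 5 = 4 ✓

x ≡ 29 (mod 45)


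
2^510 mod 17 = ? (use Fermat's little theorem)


Fermat's little theorem: if p is prime and gcd(a,p)=1, then a^(p-1) ≡ 1 (mod p)
p = 17 is prime, gcd(2,17) = 1
Reduce exponent: 510 mod 16 = 14
So 2^510 ≡ 2^14 (mod 17)
2^14 mod 17 = 13

2^510 ≡ 13 (mod 17)


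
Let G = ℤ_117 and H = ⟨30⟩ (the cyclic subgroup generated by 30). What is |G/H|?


|⟨30⟩| = n / gcd(30, 117) = 117 / 3 = 39
H is normal (ℤ_117 is abelian).
|G/H| = |G| / |H| = 117 / 39 = 3

|G/H| = 3


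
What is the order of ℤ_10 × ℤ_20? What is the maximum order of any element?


|ℤ_10 × ℤ_20| = 10 × 20 = 200
Max element order = lcm(10,20) = 20
Cyclic? No (gcd=10)

|ℤ_10×ℤ_20| = 200, max element order = 20


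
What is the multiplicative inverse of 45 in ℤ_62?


Use the extended Euclidean algorithm to write 1 = 45·s + 62·t; then s mod 62 is the inverse.
Euclidean algorithm:
  45 = 0·62 + 45
  62 = 1·45 + 17
  45 = 2·17 + 11
  17 = 1·11 + 6
  11 = 1·6 + 5
  6 = 1·5 + 1
  5 = 5·1 + 0
gcd(45,62) = 1
Back-substitution gives: 45·(-11) + 62·(8) = 1
So 45⁻¹ ≡ -11 ≡ 51 (mod 62)
Check: 45 × 51 = 2295 ≡ 1 (mod 62) ✓

45⁻¹ ≡ 51 (mod 62)


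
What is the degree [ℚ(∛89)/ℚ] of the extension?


∛89 has minimal polynomial x³ - 89 (irreducible over ℚ since 89 is not a perfect cube)

[ℚ(∛89)/ℚ] = 3


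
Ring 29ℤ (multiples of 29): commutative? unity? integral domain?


29ℤ is a commutative ring under +,× but has no multiplicative identity (1 ∉ 29ℤ); it has no zero divisors, but without unity it is not an integral domain
Commutative: Yes
Integral domain: No
Has unity: No

29ℤ (multiples of 29): Commutative=Yes, Unity=No


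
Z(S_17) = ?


Z(G) = {g ∈ G | gx = xg for all x ∈ G}
S_n is non-abelian for n ≥ 3; Z(S_17) is trivial

Z(S_17) = {e}


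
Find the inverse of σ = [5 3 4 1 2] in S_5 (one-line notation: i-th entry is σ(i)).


To find σ⁻¹, swap domain and range:
σ(1) = 5 → σ⁻¹(5) = 1
σ(2) = 3 → σ⁻¹(3) = 2
σ(3) = 4 → σ⁻¹(4) = 3
σ(4) = 1 → σ⁻¹(1) = 4
σ(5) = 2 → σ⁻¹(2) = 5

σ⁻¹ = [4 5 2 3 1]


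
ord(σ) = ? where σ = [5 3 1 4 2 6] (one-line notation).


Cycle decomposition: (1 5 2 3)
Cycle lengths: 4
Order = lcm(4) = 4

ord(σ) = 4


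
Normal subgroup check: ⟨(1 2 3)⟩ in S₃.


H = ⟨(1 2 3)⟩ in S₃
⟨(1 2 3)⟩ has order 3 and index 2 in S₃; index-2 subgroups are normal

Yes, normal subgroup


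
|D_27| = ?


|D_n| = 2n (n rotations and n reflections)
|D_27| = 2×27 = 54

|D_27| = 54


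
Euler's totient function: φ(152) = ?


Factor n: 152 = 2^3 × 19
φ(n) = n · ∏(1 - 1/p) over distinct primes p | n
φ(152) = 152 · (1 - 1/2) · (1 - 1/19) = 72

φ(152) = 72


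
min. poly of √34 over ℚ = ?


√34 satisfies x² - 34 = 0, irreducible over ℚ since 34 is squarefree

Minimal polynomial: x² - 34


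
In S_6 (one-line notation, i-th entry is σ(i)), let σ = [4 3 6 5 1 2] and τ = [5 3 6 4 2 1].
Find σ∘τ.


σ∘τ: apply τ first, then σ
1 →τ 5 →σ 1
2 →τ 3 →σ 6
3 →τ 6 →σ 2
4 →τ 4 →σ 5
5 →τ 2 →σ 3
6 →τ 1 →σ 4

σ∘τ = [1 6 2 5 3 4]


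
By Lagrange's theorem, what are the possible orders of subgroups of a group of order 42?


Lagrange's theorem: |H| divides |G|
|G| = 42
Divisors of 42: 1, 2, 3, 6, 7, 14, 21, 42

Possible subgroup orders: {1, 2, 3, 6, 7, 14, 21, 42}


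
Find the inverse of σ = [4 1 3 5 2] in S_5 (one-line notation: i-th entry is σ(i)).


To find σ⁻¹, swap domain and range:
σ(1) = 4 → σ⁻¹(4) = 1
σ(2) = 1 → σ⁻¹(1) = 2
σ(3) = 3 → σ⁻¹(3) = 3
σ(4) = 5 → σ⁻¹(5) = 4
σ(5) = 2 → σ⁻¹(2) = 5

σ⁻¹ = [2 5 3 1 4]


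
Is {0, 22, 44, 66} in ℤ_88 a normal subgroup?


H = {0, 22, 44, 66} in ℤ_88
ℤ_88 is abelian; every subgroup of an abelian group is normal

Yes, normal subgroup


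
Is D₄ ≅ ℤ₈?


Comparing D₄ and ℤ₈:
D₄ is non-abelian, ℤ₈ is abelian

No, D₄ ≇ ℤ₈


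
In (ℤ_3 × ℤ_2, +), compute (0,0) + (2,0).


Operation: componentwise addition mod (3, 2)
(0,0) + (2,0) = ((a₁+b₁) mod 3, (a₂+b₂) mod 2) with a = (0,0), b = (2,0)

(0,0) + (2,0) = (2,0)


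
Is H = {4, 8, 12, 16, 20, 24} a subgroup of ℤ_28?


Subgroup test for H = {4, 8, 12, 16, 20, 24} in (ℤ_28, +):
(1) 0 ∈ H? No
(2) Closure: for all a,b ∈ H, (a+b) mod 28 ∈ H? No  [counterexample: 4 + 24 = 0 ∉ H]
(3) Inverses: for all a ∈ H, -a mod 28 ∈ H? Yes

No, H is not a subgroup of ℤ_28


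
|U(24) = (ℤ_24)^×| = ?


U(n) is the group of units mod n; |U(n)| = φ(n)
|U(24)| = φ(24) = 8

|U(24) = (ℤ_24)^×| = 8


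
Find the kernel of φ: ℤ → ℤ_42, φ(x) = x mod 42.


Kernel = preimage of identity
ker(φ) = {x ∈ ℤ : x ≡ 0 (mod 42)} = 42ℤ = {0, ±42, ±84, ...}

ker(φ) = 42ℤ


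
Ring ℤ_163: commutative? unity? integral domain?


ℤ_163 is a commutative ring with unity 1; 163 is prime, so ℤ_163 is a field (hence an integral domain)
Commutative: Yes
Integral domain: Yes
Has unity: Yes

ℤ_163: Commutative=Yes, Unity=Yes


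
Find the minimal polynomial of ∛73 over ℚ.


∛73 satisfies x³ - 73 = 0, irreducible over ℚ (no rational root; 73 is not a perfect cube)

Minimal polynomial: x³ - 73


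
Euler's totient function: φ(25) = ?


φ(n) = count of k ∈ {1,...,n} with gcd(k,n)=1
Coprimes to 25: {1, 2, 3, 4, 6, 7, 8, 9, 11, 12, 13, 14, 16, 17, 18, 19, 21, 22, 23, 24}
Count: 20

φ(25) = 20


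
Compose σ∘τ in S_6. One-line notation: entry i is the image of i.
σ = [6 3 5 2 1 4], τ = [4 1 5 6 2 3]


σ∘τ: apply τ first, then σ
1 →τ 4 →σ 2
2 →τ 1 →σ 6
3 →τ 5 →σ 1
4 →τ 6 →σ 4
5 →τ 2 →σ 3
6 →τ 3 →σ 5

σ∘τ = [2 6 1 4 3 5]


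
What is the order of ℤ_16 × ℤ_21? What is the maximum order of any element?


|ℤ_16 × ℤ_21| = 16 × 21 = 336
Max element order = lcm(16,21) = 336
Cyclic? Yes (gcd=1)

|ℤ_16×ℤ_21| = 336, max element order = 336


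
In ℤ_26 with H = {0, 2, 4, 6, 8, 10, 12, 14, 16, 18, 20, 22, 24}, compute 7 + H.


7 + H = {7 + h (mod 26) : h ∈ H}
7+0=7, 7+2=9, 7+4=11, 7+6=13, 7+8=15, 7+10=17, 7+12=19, 7+14=21, 7+16=23, 7+18=25, 7+20=1, 7+22=3, 7+24=5
7 + H = {1, 3, 5, 7, 9, 11, 13, 15, 17, 19, 21, 23, 25} = 1 + H

7 + H = {1, 3, 5, 7, 9, 11, 13, 15, 17, 19, 21, 23, 25}


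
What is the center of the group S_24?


Z(G) = {g ∈ G | gx = xg for all x ∈ G}
S_n is non-abelian for n ≥ 3; Z(S_24) is trivial

Z(S_24) = {e}


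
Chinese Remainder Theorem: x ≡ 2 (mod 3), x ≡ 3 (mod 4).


m₁ = 3, m₂ = 4, gcd = 1, so CRT applies. M = m₁·m₂ = 12
Let M₁ = M/m₁ = 4, M₂ = M/m₂ = 3
Find y₁ ≡ M₁⁻¹ (mod m₁): 4⁻¹ ≡ 1 (mod 3)
Find y₂ ≡ M₂⁻¹ (mod m₂): 3⁻¹ ≡ 3 (mod 4)
x = a₁·M₁·y₁ + a₂·M₂·y₂ = 2·4·1 + 3·3·3 = 35
Reduce mod 12: x ≡ 11
Check: 11 mod 3 = 2 ✓, 11 mod 4 = 3 ✓

x ≡ 11 (mod 12)


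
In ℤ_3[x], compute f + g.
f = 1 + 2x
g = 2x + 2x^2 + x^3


Add coefficients mod 3:
x^0: 1 + 0 = 1 (mod 3)
x^1: 2 + 2 = 1 (mod 3)
x^2: 0 + 2 = 2 (mod 3)
x^3: 0 + 1 = 1 (mod 3)
Result: 1 + x + 2x^2 + x^3

f + g = 1 + x + 2x^2 + x^3


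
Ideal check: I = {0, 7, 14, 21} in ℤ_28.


Check ideal conditions for I = {0, 7, 14, 21} in ℤ_28:
(1) I is an additive subgroup? Yes
(2) For r ∈ ℤ_28 and a ∈ I: r·a ∈ I? Yes

Yes, I is an ideal of ℤ_28


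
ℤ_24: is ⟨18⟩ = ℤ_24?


g generates ℤ_n iff gcd(g, n) = 1
gcd(18, 24) = 6
Since gcd = 6 ≠ 1, ⟨18⟩ has order 4 < 24, so 18 is not a generator.

No, 18 does not generate ℤ_24


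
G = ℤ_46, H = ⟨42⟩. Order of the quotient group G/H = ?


|⟨42⟩| = n / gcd(42, 46) = 46 / 2 = 23
H is normal (ℤ_46 is abelian).
|G/H| = |G| / |H| = 46 / 23 = 2

|G/H| = 2


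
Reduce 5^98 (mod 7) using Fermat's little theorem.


Fermat's little theorem: if p is prime and gcd(a,p)=1, then a^(p-1) ≡ 1 (mod p)
p = 7 is prime, gcd(5,7) = 1
Reduce exponent: 98 mod 6 = 2
So 5^98 ≡ 5^2 (mod 7)
5^2 mod 7 = 4

5^98 ≡ 4 (mod 7)


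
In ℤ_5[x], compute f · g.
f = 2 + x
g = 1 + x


Expand and collect like terms; reduce coefficients mod 5:
x^0: 2·1 = 2 ≡ 2 (mod 5)
x^1: 2·1 + 1·1 = 3 ≡ 3 (mod 5)
x^2: 1·1 = 1 ≡ 1 (mod 5)
Result: 2 + 3x + x^2

f · g = 2 + 3x + x^2


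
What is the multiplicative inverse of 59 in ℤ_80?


Use the extended Euclidean algorithm to write 1 = 59·s + 80·t; then s mod 80 is the inverse.
Euclidean algorithm:
  59 = 0·80 + 59
  80 = 1·59 + 21
  59 = 2·21 + 17
  21 = 1·17 + 4
  17 = 4·4 + 1
  4 = 4·1 + 0
gcd(59,80) = 1
Back-substitution gives: 59·(19) + 80·(-14) = 1
So 59⁻¹ ≡ 19 ≡ 19 (mod 80)
Check: 59 × 19 = 1121 ≡ 1 (mod 80) ✓

59⁻¹ ≡ 19 (mod 80)


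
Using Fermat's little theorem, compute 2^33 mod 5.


Fermat's little theorem: if p is prime and gcd(a,p)=1, then a^(p-1) ≡ 1 (mod p)
p = 5 is prime, gcd(2,5) = 1
Reduce exponent: 33 mod 4 = 1
So 2^33 ≡ 2^1 (mod 5)
2^1 mod 5 = 2

2^33 ≡ 2 (mod 5)


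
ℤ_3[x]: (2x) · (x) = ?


Expand and collect like terms; reduce coefficients mod 3:
x^0: 0·0 = 0 ≡ 0 (mod 3)
x^1: 0·1 + 2·0 = 0 ≡ 0 (mod 3)
x^2: 2·1 = 2 ≡ 2 (mod 3)
Result: 2x^2

f · g = 2x^2


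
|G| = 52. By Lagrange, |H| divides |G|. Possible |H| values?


Lagrange's theorem: |H| divides |G|
|G| = 52
Divisors of 52: 1, 2, 4, 13, 26, 52

Possible subgroup orders: {1, 2, 4, 13, 26, 52}


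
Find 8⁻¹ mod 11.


Use the extended Euclidean algorithm to write 1 = 8·s + 11·t; then s mod 11 is the inverse.
Euclidean algorithm:
  8 = 0·11 + 8
  11 = 1·8 + 3
  8 = 2·3 + 2
  3 = 1·2 + 1
  2 = 2·1 + 0
gcd(8,11) = 1
Back-substitution gives: 8·(-4) + 11·(3) = 1
So 8⁻¹ ≡ -4 ≡ 7 (mod 11)
Check: 8 × 7 = 56 ≡ 1 (mod 11) ✓

8⁻¹ ≡ 7 (mod 11)


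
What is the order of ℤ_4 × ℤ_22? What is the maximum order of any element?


|ℤ_4 × ℤ_22| = 4 × 22 = 88
Max element order = lcm(4,22) = 44
Cyclic? No (gcd=2)

|ℤ_4×ℤ_22| = 88, max element order = 44


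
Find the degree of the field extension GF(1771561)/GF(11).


GF(1771561) = GF(11^6), so the extension degree is 6

[GF(1771561)/GF(11)] = 6


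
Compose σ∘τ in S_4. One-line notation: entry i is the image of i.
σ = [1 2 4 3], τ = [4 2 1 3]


σ∘τ: apply τ first, then σ
1 →τ 4 →σ 3
2 →τ 2 →σ 2
3 →τ 1 →σ 1
4 →τ 3 →σ 4

σ∘τ = [3 2 1 4]


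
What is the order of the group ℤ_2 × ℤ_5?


|A × B| = |A| · |B|
|ℤ_2 × ℤ_5| = 2 × 5 = 10

|ℤ_2 × ℤ_5| = 10


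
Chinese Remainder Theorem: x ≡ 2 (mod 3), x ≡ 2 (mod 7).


m₁ = 3, m₂ = 7, gcd = 1, so CRT applies. M = m₁·m₂ = 21
Let M₁ = M/m₁ = 7, M₂ = M/m₂ = 3
Find y₁ ≡ M₁⁻¹ (mod m₁): 7⁻¹ ≡ 1 (mod 3)
Find y₂ ≡ M₂⁻¹ (mod m₂): 3⁻¹ ≡ 5 (mod 7)
x = a₁·M₁·y₁ + a₂·M₂·y₂ = 2·7·1 + 2·3·5 = 44
Reduce mod 21: x ≡ 2
Check: 2 mod 3 = 2 ✓, 2 mod 7 = 2 ✓

x ≡ 2 (mod 21)


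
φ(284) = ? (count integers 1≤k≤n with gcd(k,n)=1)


Factor n: 284 = 2^2 × 71
φ(n) = n · ∏(1 - 1/p) over distinct primes p | n
φ(284) = 284 · (1 - 1/2) · (1 - 1/71) = 140

φ(284) = 140


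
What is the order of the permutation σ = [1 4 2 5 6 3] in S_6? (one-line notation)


Cycle decomposition: (2 4 5 6 3)
Cycle lengths: 5
Order = lcm(5) = 5

ord(σ) = 5


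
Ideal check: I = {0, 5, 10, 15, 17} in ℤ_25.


Check ideal conditions for I = {0, 5, 10, 15, 17} in ℤ_25:
(1) I is an additive subgroup? No
(2) For r ∈ ℤ_25 and a ∈ I: r·a ∈ I? No  [counterexample: r=2, a=10, r·a mod 25 = 20 ∉ I]

No, I is not an ideal of ℤ_25


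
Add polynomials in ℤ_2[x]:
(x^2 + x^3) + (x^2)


Add coefficients mod 2:
x^0: 0 + 0 = 0 (mod 2)
x^1: 0 + 0 = 0 (mod 2)
x^2: 1 + 1 = 0 (mod 2)
x^3: 1 + 0 = 1 (mod 2)
Result: x^3

f + g = x^3


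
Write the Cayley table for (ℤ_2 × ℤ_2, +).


Elements: {(0,0), (0,1), (1,0), (1,1)}
Operation: componentwise addition mod (2, 2)
Entry (a, b) = ((a₁+b₁) mod 2, (a₂+b₂) mod 2)

Cayley table:
      | (0,0) | (0,1) | (1,0) | (1,1)
(0,0) | (0,0) | (0,1) | (1,0) | (1,1)
(0,1) | (0,1) | (0,0) | (1,1) | (1,0)
(1,0) | (1,0) | (1,1) | (0,0) | (0,1)
(1,1) | (1,1) | (1,0) | (0,1) | (0,0)


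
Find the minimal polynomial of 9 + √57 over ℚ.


Let α = 9 + √57. Then α - 9 = √57, so (α - 9)² = 57, giving α² - 18α + 24 = 0. Degree 2 and α ∉ ℚ, so this is the minimal polynomial.

Minimal polynomial: x² - 18x + 24


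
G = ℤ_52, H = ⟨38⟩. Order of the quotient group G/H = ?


|⟨38⟩| = n / gcd(38, 52) = 52 / 2 = 26
H is normal (ℤ_52 is abelian).
|G/H| = |G| / |H| = 52 / 26 = 2

|G/H| = 2


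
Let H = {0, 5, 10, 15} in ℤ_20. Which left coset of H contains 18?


18 + H = {18 + h (mod 20) : h ∈ H}
18+0=18, 18+5=3, 18+10=8, 18+15=13
18 + H = {3, 8, 13, 18} = 3 + H

18 + H = {3, 8, 13, 18}


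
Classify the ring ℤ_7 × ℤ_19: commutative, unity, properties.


Direct product ring; commutative with unity (1,1); but (1,0)·(0,1) = (0,0) gives zero divisors, so not an integral domain
Commutative: Yes
Integral domain: No
Has unity: Yes

ℤ_7 × ℤ_19: Commutative=Yes, Unity=Yes


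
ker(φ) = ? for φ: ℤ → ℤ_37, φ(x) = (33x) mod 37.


Kernel = preimage of identity
ker(φ) = {x ∈ ℤ : 33x ≡ 0 (mod 37)}. gcd(33,37) = 1, so 33x ≡ 0 (mod 37) ⟺ x ≡ 0 (mod 37/1 = 37). Hence ker(φ) = 37ℤ

ker(φ) = 37ℤ


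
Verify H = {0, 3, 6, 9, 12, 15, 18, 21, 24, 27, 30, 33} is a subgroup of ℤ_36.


Subgroup test for H = {0, 3, 6, 9, 12, 15, 18, 21, 24, 27, 30, 33} in (ℤ_36, +):
(1) 0 ∈ H? Yes
(2) Closure: for all a,b ∈ H, (a+b) mod 36 ∈ H? Yes
(3) Inverses: for all a ∈ H, -a mod 36 ∈ H? Yes

Yes, H is a subgroup of ℤ_36


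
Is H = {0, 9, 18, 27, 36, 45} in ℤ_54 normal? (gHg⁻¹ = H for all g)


H = {0, 9, 18, 27, 36, 45} in ℤ_54
ℤ_54 is abelian; every subgroup of an abelian group is normal

Yes, normal subgroup


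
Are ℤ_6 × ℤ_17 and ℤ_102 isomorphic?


Comparing ℤ_6 × ℤ_17 and ℤ_102:
gcd(6,17) = 1, so ℤ_6 × ℤ_17 ≅ ℤ_102 (CRT)

Yes, ℤ_6 × ℤ_17 ≅ ℤ_102


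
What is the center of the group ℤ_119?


Z(G) = {g ∈ G | gx = xg for all x ∈ G}
ℤ_119 is abelian, so Z(G) = G

Z(ℤ_119) = ℤ_119


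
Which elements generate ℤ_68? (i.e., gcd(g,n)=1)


g generates ℤ_n iff gcd(g,n) = 1
Prime factors of 68: 2, 17
Generators are g ∈ {1,...,67} not divisible by any of these primes.
Generators: {1, 3, 5, 7, 9, 11, 13, 15, 19, 21, 23, 25, 27, 29, 31, 33, 35, 37, 39, 41, 43, 45, 47, 49, 53, 55, 57, 59, 61, 63, 65, 67}
Number of generators = φ(68) = 32

Generators of ℤ_68 = {1, 3, 5, 7, 9, 11, 13, 15, 19, 21, 23, 25, 27, 29, 31, 33, 35, 37, 39, 41, 43, 45, 47, 49, 53, 55, 57, 59, 61, 63, 65, 67}


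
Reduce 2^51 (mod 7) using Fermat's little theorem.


Fermat's little theorem: if p is prime and gcd(a,p)=1, then a^(p-1) ≡ 1 (mod p)
p = 7 is prime, gcd(2,7) = 1
Reduce exponent: 51 mod 6 = 3
So 2^51 ≡ 2^3 (mod 7)
2^3 mod 7 = 1

2^51 ≡ 1 (mod 7)


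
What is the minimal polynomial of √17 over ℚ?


√17 satisfies x² - 17 = 0, irreducible over ℚ since 17 is squarefree

Minimal polynomial: x² - 17


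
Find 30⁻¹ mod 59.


Use the extended Euclidean algorithm to write 1 = 30·s + 59·t; then s mod 59 is the inverse.
Euclidean algorithm:
  30 = 0·59 + 30
  59 = 1·30 + 29
  30 = 1·29 + 1
  29 = 29·1 + 0
gcd(30,59) = 1
Back-substitution gives: 30·(2) + 59·(-1) = 1
So 30⁻¹ ≡ 2 ≡ 2 (mod 59)
Check: 30 × 2 = 60 ≡ 1 (mod 59) ✓

30⁻¹ ≡ 2 (mod 59)


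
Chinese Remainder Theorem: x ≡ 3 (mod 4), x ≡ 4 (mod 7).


m₁ = 4, m₂ = 7, gcd = 1, so CRT applies. M = m₁·m₂ = 28
Let M₁ = M/m₁ = 7, M₂ = M/m₂ = 4
Find y₁ ≡ M₁⁻¹ (mod m₁): 7⁻¹ ≡ 3 (mod 4)
Find y₂ ≡ M₂⁻¹ (mod m₂): 4⁻¹ ≡ 2 (mod 7)
x = a₁·M₁·y₁ + a₂·M₂·y₂ = 3·7·3 + 4·4·2 = 95
Reduce mod 28: x ≡ 11
Check: 11 mod 4 = 3 ✓, 11 mod 7 = 4 ✓

x ≡ 11 (mod 28)


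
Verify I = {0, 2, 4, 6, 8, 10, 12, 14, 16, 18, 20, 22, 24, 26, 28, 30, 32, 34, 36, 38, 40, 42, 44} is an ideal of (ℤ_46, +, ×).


Check ideal conditions for I = {0, 2, 4, 6, 8, 10, 12, 14, 16, 18, 20, 22, 24, 26, 28, 30, 32, 34, 36, 38, 40, 42, 44} in ℤ_46:
(1) I is an additive subgroup? Yes
(2) For r ∈ ℤ_46 and a ∈ I: r·a ∈ I? Yes

Yes, I is an ideal of ℤ_46


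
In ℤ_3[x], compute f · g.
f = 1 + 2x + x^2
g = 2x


Expand and collect like terms; reduce coefficients mod 3:
x^0: 1·0 = 0 ≡ 0 (mod 3)
x^1: 1·2 + 2·0 = 2 ≡ 2 (mod 3)
x^2: 2·2 + 1·0 = 4 ≡ 1 (mod 3)
x^3: 1·2 = 2 ≡ 2 (mod 3)
Result: 2x + x^2 + 2x^3

f · g = 2x + x^2 + 2x^3


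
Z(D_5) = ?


Z(G) = {g ∈ G | gx = xg for all x ∈ G}
For odd n, Z(D_n) = {e}: no nontrivial rotation commutes with all reflections

Z(D_5) = {e}


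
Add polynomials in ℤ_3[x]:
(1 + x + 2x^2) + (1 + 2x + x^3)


Add coefficients mod 3:
x^0: 1 + 1 = 2 (mod 3)
x^1: 1 + 2 = 0 (mod 3)
x^2: 2 + 0 = 2 (mod 3)
x^3: 0 + 1 = 1 (mod 3)
Result: 2 + 2x^2 + x^3

f + g = 2 + 2x^2 + x^3


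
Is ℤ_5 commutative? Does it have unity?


ℤ_5 is a commutative ring with unity 1; 5 is prime, so ℤ_5 is a field (hence an integral domain)
Commutative: Yes
Integral domain: Yes
Has unity: Yes

ℤ_5: Commutative=Yes, Unity=Yes


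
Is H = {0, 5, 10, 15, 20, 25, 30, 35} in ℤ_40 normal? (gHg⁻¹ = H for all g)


H = {0, 5, 10, 15, 20, 25, 30, 35} in ℤ_40
ℤ_40 is abelian; every subgroup of an abelian group is normal

Yes, normal subgroup


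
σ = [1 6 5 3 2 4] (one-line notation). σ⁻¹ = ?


To find σ⁻¹, swap domain and range:
σ(1) = 1 → σ⁻¹(1) = 1
σ(2) = 6 → σ⁻¹(6) = 2
σ(3) = 5 → σ⁻¹(5) = 3
σ(4) = 3 → σ⁻¹(3) = 4
σ(5) = 2 → σ⁻¹(2) = 5
σ(6) = 4 → σ⁻¹(4) = 6

σ⁻¹ = [1 5 4 6 3 2]


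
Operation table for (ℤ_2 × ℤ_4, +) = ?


Elements: {(0,0), (0,1), (0,2), (0,3), (1,0), (1,1), (1,2), (1,3)}
Operation: componentwise addition mod (2, 4)
Entry (a, b) = ((a₁+b₁) mod 2, (a₂+b₂) mod 4)

Cayley table:
      | (0,0) | (0,1) | (0,2) | (0,3) | (1,0) | (1,1) | (1,2) | (1,3)
(0,0) | (0,0) | (0,1) | (0,2) | (0,3) | (1,0) | (1,1) | (1,2) | (1,3)
(0,1) | (0,1) | (0,2) | (0,3) | (0,0) | (1,1) | (1,2) | (1,3) | (1,0)
(0,2) | (0,2) | (0,3) | (0,0) | (0,1) | (1,2) | (1,3) | (1,0) | (1,1)
(0,3) | (0,3) | (0,0) | (0,1) | (0,2) | (1,3) | (1,0) | (1,1) | (1,2)
(1,0) | (1,0) | (1,1) | (1,2) | (1,3) | (0,0) | (0,1) | (0,2) | (0,3)
(1,1) | (1,1) | (1,2) | (1,3) | (1,0) | (0,1) | (0,2) | (0,3) | (0,0)
(1,2) | (1,2) | (1,3) | (1,0) | (1,1) | (0,2) | (0,3) | (0,0) | (0,1)
(1,3) | (1,3) | (1,0) | (1,1) | (1,2) | (0,3) | (0,0) | (0,1) | (0,2)


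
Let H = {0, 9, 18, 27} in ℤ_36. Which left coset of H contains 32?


32 + H = {32 + h (mod 36) : h ∈ H}
32+0=32, 32+9=5, 32+18=14, 32+27=23
32 + H = {5, 14, 23, 32} = 5 + H

32 + H = {5, 14, 23, 32}


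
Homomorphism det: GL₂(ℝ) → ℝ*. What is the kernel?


Kernel = preimage of identity
ker(det) = {A | det(A) = 1} = SL₂(ℝ)

ker(det) = SL₂(ℝ)


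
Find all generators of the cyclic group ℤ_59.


g generates ℤ_n iff gcd(g,n) = 1
Prime factors of 59: 59
Generators are g ∈ {1,...,58} not divisible by any of these primes.
Generators: {1, 2, 3, 4, 5, 6, 7, 8, 9, 10, 11, 12, 13, 14, 15, 16, 17, 18, 19, 20, 21, 22, 23, 24, 25, 26, 27, 28, 29, 30, 31, 32, 33, 34, 35, 36, 37, 38, 39, 40, 41, 42, 43, 44, 45, 46, 47, 48, 49, 50, 51, 52, 53, 54, 55, 56, 57, 58}
Number of generators = φ(59) = 58

Generators of ℤ_59 = {1, 2, 3, 4, 5, 6, 7, 8, 9, 10, 11, 12, 13, 14, 15, 16, 17, 18, 19, 20, 21, 22, 23, 24, 25, 26, 27, 28, 29, 30, 31, 32, 33, 34, 35, 36, 37, 38, 39, 40, 41, 42, 43, 44, 45, 46, 47, 48, 49, 50, 51, 52, 53, 54, 55, 56, 57, 58}


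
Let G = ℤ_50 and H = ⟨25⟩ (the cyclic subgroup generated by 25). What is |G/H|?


|⟨25⟩| = n / gcd(25, 50) = 50 / 25 = 2
H is normal (ℤ_50 is abelian).
|G/H| = |G| / |H| = 50 / 2 = 25

|G/H| = 25


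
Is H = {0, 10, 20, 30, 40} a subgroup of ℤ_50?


Subgroup test for H = {0, 10, 20, 30, 40} in (ℤ_50, +):
(1) 0 ∈ H? Yes
(2) Closure: for all a,b ∈ H, (a+b) mod 50 ∈ H? Yes
(3) Inverses: for all a ∈ H, -a mod 50 ∈ H? Yes

Yes, H is a subgroup of ℤ_50


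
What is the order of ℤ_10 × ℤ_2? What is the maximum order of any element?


|ℤ_10 × ℤ_2| = 10 × 2 = 20
Max element order = lcm(10,2) = 10
Cyclic? No (gcd=2)

|ℤ_10×ℤ_2| = 20, max element order = 10


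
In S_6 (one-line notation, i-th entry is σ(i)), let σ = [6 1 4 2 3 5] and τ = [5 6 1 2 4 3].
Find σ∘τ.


σ∘τ: apply τ first, then σ
1 →τ 5 →σ 3
2 →τ 6 →σ 5
3 →τ 1 →σ 6
4 →τ 2 →σ 1
5 →τ 4 →σ 2
6 →τ 3 →σ 4

σ∘τ = [3 5 6 1 2 4]


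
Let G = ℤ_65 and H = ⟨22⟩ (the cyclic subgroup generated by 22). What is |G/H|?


|⟨22⟩| = n / gcd(22, 65) = 65 / 1 = 65
H is normal (ℤ_65 is abelian).
|G/H| = |G| / |H| = 65 / 65 = 1

|G/H| = 1


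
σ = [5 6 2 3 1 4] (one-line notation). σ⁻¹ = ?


To find σ⁻¹, swap domain and range:
σ(1) = 5 → σ⁻¹(5) = 1
σ(2) = 6 → σ⁻¹(6) = 2
σ(3) = 2 → σ⁻¹(2) = 3
σ(4) = 3 → σ⁻¹(3) = 4
σ(5) = 1 → σ⁻¹(1) = 5
σ(6) = 4 → σ⁻¹(4) = 6

σ⁻¹ = [5 3 4 6 1 2]


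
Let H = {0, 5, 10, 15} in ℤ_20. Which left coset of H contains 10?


10 + H = {10 + h (mod 20) : h ∈ H}
10+0=10, 10+5=15, 10+10=0, 10+15=5
10 + H = {0, 5, 10, 15} = 0 + H

10 + H = {0, 5, 10, 15}


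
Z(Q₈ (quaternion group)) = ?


Z(G) = {g ∈ G | gx = xg for all x ∈ G}
In Q₈ = {±1, ±i, ±j, ±k}, only ±1 commute with every element

Z(Q₈ (quaternion group)) = {1, -1}


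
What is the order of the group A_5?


|A_n| = n!/2 (even permutations)
|A_5| = 5!/2 = 120/2 = 60

|A_5| = 60


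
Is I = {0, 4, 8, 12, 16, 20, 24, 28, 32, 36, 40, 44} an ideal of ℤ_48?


Check ideal conditions for I = {0, 4, 8, 12, 16, 20, 24, 28, 32, 36, 40, 44} in ℤ_48:
(1) I is an additive subgroup? Yes
(2) For r ∈ ℤ_48 and a ∈ I: r·a ∈ I? Yes

Yes, I is an ideal of ℤ_48


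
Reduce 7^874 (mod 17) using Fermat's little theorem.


Fermat's little theorem: if p is prime and gcd(a,p)=1, then a^(p-1) ≡ 1 (mod p)
p = 17 is prime, gcd(7,17) = 1
Reduce exponent: 874 mod 16 = 10
So 7^874 ≡ 7^10 (mod 17)
7^10 mod 17 = 2

7^874 ≡ 2 (mod 17)


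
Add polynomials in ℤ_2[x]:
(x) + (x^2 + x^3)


Add coefficients mod 2:
x^0: 0 + 0 = 0 (mod 2)
x^1: 1 + 0 = 1 (mod 2)
x^2: 0 + 1 = 1 (mod 2)
x^3: 0 + 1 = 1 (mod 2)
Result: x + x^2 + x^3

f + g = x + x^2 + x^3


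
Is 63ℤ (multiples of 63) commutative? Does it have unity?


63ℤ is a commutative ring under +,× but has no multiplicative identity (1 ∉ 63ℤ); it has no zero divisors, but without unity it is not an integral domain
Commutative: Yes
Integral domain: No
Has unity: No

63ℤ (multiples of 63): Commutative=Yes, Unity=No


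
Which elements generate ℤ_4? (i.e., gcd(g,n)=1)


g generates ℤ_n iff gcd(g,n) = 1
Checking each g ∈ {1,...,3}:
gcd(1,4) = 1
gcd(2,4) = 2
gcd(3,4) = 1
Generators: {1, 3}
Number of generators = φ(4) = 2

Generators of ℤ_4 = {1, 3}


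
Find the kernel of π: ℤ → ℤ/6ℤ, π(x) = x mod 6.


Kernel = preimage of identity
ker(π) = multiples of 6 = 6ℤ

ker(π) = 6ℤ


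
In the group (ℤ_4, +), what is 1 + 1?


Operation: addition mod 4
1 + 1 = (a + b) mod 4 with a = 1, b = 1

1 + 1 = 2


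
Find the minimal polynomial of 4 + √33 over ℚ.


Let α = 4 + √33. Then α - 4 = √33, so (α - 4)² = 33, giving α² - 8α - 17 = 0. Degree 2 and α ∉ ℚ, so this is the minimal polynomial.

Minimal polynomial: x² - 8x - 17


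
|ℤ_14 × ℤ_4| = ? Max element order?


|ℤ_14 × ℤ_4| = 14 × 4 = 56
Max element order = lcm(14,4) = 28
Cyclic? No (gcd=2)

|ℤ_14×ℤ_4| = 56, max element order = 28


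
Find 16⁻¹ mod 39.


Use the extended Euclidean algorithm to write 1 = 16·s + 39·t; then s mod 39 is the inverse.
Euclidean algorithm:
  16 = 0·39 + 16
  39 = 2·16 + 7
  16 = 2·7 + 2
  7 = 3·2 + 1
  2 = 2·1 + 0
gcd(16,39) = 1
Back-substitution gives: 16·(-17) + 39·(7) = 1
So 16⁻¹ ≡ -17 ≡ 22 (mod 39)
Check: 16 × 22 = 352 ≡ 1 (mod 39) ✓

16⁻¹ ≡ 22 (mod 39)


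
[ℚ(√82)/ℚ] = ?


√82 has minimal polynomial x² - 82 (irreducible over ℚ since 82 is squarefree)

[ℚ(√82)/ℚ] = 2


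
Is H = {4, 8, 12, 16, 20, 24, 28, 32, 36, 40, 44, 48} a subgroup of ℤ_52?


Subgroup test for H = {4, 8, 12, 16, 20, 24, 28, 32, 36, 40, 44, 48} in (ℤ_52, +):
(1) 0 ∈ H? No
(2) Closure: for all a,b ∈ H, (a+b) mod 52 ∈ H? No  [counterexample: 4 + 48 = 0 ∉ H]
(3) Inverses: for all a ∈ H, -a mod 52 ∈ H? Yes

No, H is not a subgroup of ℤ_52


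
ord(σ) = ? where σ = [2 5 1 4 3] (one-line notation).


Cycle decomposition: (1 2 5 3)
Cycle lengths: 4
Order = lcm(4) = 4

ord(σ) = 4


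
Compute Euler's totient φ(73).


Factor n: 73 = 73
φ(n) = n · ∏(1 - 1/p) over distinct primes p | n
φ(73) = 73 · (1 - 1/73) = 72

φ(73) = 72


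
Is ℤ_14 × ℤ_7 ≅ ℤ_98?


Comparing ℤ_14 × ℤ_7 and ℤ_98:
gcd(14,7) = 7 ≠ 1. Max element order in ℤ_14×ℤ_7 is lcm(14,7) = 14 < 98, so it has no element of order 98

No, ℤ_14 × ℤ_7 ≇ ℤ_98


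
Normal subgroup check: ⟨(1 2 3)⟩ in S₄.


H = ⟨(1 2 3)⟩ in S₄
(1 4)(1 2 3)(1 4)⁻¹ = (4 2 3) ∉ ⟨(1 2 3)⟩

No, not a normal subgroup


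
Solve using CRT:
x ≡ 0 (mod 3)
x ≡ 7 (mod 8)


m₁ = 3, m₂ = 8, gcd = 1, so CRT applies. M = m₁·m₂ = 24
Let M₁ = M/m₁ = 8, M₂ = M/m₂ = 3
Find y₁ ≡ M₁⁻¹ (mod m₁): 8⁻¹ ≡ 2 (mod 3)
Find y₂ ≡ M₂⁻¹ (mod m₂): 3⁻¹ ≡ 3 (mod 8)
x = a₁·M₁·y₁ + a₂·M₂·y₂ = 0·8·2 + 7·3·3 = 63
Reduce mod 24: x ≡ 15
Check: 15 mod 3 = 0 ✓, 15 mod 8 = 7 ✓

x ≡ 15 (mod 24)


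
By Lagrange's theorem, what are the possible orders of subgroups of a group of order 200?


Lagrange's theorem: |H| divides |G|
|G| = 200
Divisors of 200: 1, 2, 4, 5, 8, 10, 20, 25, 40, 50, 100, 200

Possible subgroup orders: {1, 2, 4, 5, 8, 10, 20, 25, 40, 50, 100, 200}


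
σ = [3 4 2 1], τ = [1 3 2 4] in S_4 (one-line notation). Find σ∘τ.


σ∘τ: apply τ first, then σ
1 →τ 1 →σ 3
2 →τ 3 →σ 2
3 →τ 2 →σ 4
4 →τ 4 →σ 1

σ∘τ = [3 2 4 1]


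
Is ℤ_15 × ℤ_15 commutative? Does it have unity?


Direct product ring; commutative with unity (1,1); but (1,0)·(0,1) = (0,0) gives zero divisors, so not an integral domain
Commutative: Yes
Integral domain: No
Has unity: Yes

ℤ_15 × ℤ_15: Commutative=Yes, Unity=Yes


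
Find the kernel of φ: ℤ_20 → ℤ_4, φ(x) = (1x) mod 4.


Kernel = preimage of identity
ker(φ) = {x ∈ ℤ_20 : 1x ≡ 0 (mod 4)}. Since 4 | 20, φ is well-defined. The kernel is the cyclic subgroup ⟨4⟩ of ℤ_20 (order 5), i.e. {0, 4, 8, 12, 16}

ker(φ) = {0, 4, 8, 12, 16}


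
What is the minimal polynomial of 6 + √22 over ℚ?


Let α = 6 + √22. Then α - 6 = √22, so (α - 6)² = 22, giving α² - 12α + 14 = 0. Degree 2 and α ∉ ℚ, so this is the minimal polynomial.

Minimal polynomial: x² - 12x + 14


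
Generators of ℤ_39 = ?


g generates ℤ_n iff gcd(g,n) = 1
Prime factors of 39: 3, 13
Generators are g ∈ {1,...,38} not divisible by any of these primes.
Generators: {1, 2, 4, 5, 7, 8, 10, 11, 14, 16, 17, 19, 20, 22, 23, 25, 28, 29, 31, 32, 34, 35, 37, 38}
Number of generators = φ(39) = 24

Generators of ℤ_39 = {1, 2, 4, 5, 7, 8, 10, 11, 14, 16, 17, 19, 20, 22, 23, 25, 28, 29, 31, 32, 34, 35, 37, 38}


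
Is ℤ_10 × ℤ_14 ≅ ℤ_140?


Comparing ℤ_10 × ℤ_14 and ℤ_140:
gcd(10,14) = 2 ≠ 1. Max element order in ℤ_10×ℤ_14 is lcm(10,14) = 70 < 140, so it has no element of order 140

No, ℤ_10 × ℤ_14 ≇ ℤ_140


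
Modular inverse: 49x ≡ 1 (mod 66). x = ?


Use the extended Euclidean algorithm to write 1 = 49·s + 66·t; then s mod 66 is the inverse.
Euclidean algorithm:
  49 = 0·66 + 49
  66 = 1·49 + 17
  49 = 2·17 + 15
  17 = 1·15 + 2
  15 = 7·2 + 1
  2 = 2·1 + 0
gcd(49,66) = 1
Back-substitution gives: 49·(31) + 66·(-23) = 1
So 49⁻¹ ≡ 31 ≡ 31 (mod 66)
Check: 49 × 31 = 1519 ≡ 1 (mod 66) ✓

49⁻¹ ≡ 31 (mod 66)


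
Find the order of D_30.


|D_n| = 2n (n rotations and n reflections)
|D_30| = 2×30 = 60

|D_30| = 60


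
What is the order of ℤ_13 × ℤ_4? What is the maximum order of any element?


|ℤ_13 × ℤ_4| = 13 × 4 = 52
Max element order = lcm(13,4) = 52
Cyclic? Yes (gcd=1)

|ℤ_13×ℤ_4| = 52, max element order = 52


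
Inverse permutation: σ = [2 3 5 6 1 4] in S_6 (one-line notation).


To find σ⁻¹, swap domain and range:
σ(1) = 2 → σ⁻¹(2) = 1
σ(2) = 3 → σ⁻¹(3) = 2
σ(3) = 5 → σ⁻¹(5) = 3
σ(4) = 6 → σ⁻¹(6) = 4
σ(5) = 1 → σ⁻¹(1) = 5
σ(6) = 4 → σ⁻¹(4) = 6

σ⁻¹ = [5 1 2 6 3 4]


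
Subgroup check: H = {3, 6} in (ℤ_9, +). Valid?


Subgroup test for H = {3, 6} in (ℤ_9, +):
(1) 0 ∈ H? No
(2) Closure: for all a,b ∈ H, (a+b) mod 9 ∈ H? No  [counterexample: 3 + 6 = 0 ∉ H]
(3) Inverses: for all a ∈ H, -a mod 9 ∈ H? Yes

No, H is not a subgroup of ℤ_9


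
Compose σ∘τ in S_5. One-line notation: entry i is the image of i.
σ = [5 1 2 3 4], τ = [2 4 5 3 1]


σ∘τ: apply τ first, then σ
1 →τ 2 →σ 1
2 →τ 4 →σ 3
3 →τ 5 →σ 4
4 →τ 3 →σ 2
5 →τ 1 →σ 5

σ∘τ = [1 3 4 2 5]


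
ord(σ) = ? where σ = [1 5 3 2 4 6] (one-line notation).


Cycle decomposition: (2 5 4)
Cycle lengths: 3
Order = lcm(3) = 3

ord(σ) = 3


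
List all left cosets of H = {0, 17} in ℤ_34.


H = {0, 17}, |H| = 2
Number of cosets = |G|/|H| = 34/2 = 17
0 + H = {0, 17}
1 + H = {1, 18}
2 + H = {2, 19}
3 + H = {3, 20}
4 + H = {4, 21}
5 + H = {5, 22}
6 + H = {6, 23}
7 + H = {7, 24}
8 + H = {8, 25}
9 + H = {9, 26}
10 + H = {10, 27}
11 + H = {11, 28}
12 + H = {12, 29}
13 + H = {13, 30}
14 + H = {14, 31}
15 + H = {15, 32}
16 + H = {16, 33}

Cosets: 0+H={0,17}; 1+H={1,18}; 2+H={2,19}; 3+H={3,20}; 4+H={4,21}; 5+H={5,22}; 6+H={6,23}; 7+H={7,24}; 8+H={8,25}; 9+H={9,26}; 10+H={10,27}; 11+H={11,28}; 12+H={12,29}; 13+H={13,30}; 14+H={14,31}; 15+H={15,32}; 16+H={16,33}


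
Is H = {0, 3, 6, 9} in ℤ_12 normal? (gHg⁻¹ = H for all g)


H = {0, 3, 6, 9} in ℤ_12
ℤ_12 is abelian; every subgroup of an abelian group is normal

Yes, normal subgroup


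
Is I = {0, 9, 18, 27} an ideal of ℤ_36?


Check ideal conditions for I = {0, 9, 18, 27} in ℤ_36:
(1) I is an additive subgroup? Yes
(2) For r ∈ ℤ_36 and a ∈ I: r·a ∈ I? Yes

Yes, I is an ideal of ℤ_36


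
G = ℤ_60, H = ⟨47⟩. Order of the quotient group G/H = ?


|⟨47⟩| = n / gcd(47, 60) = 60 / 1 = 60
H is normal (ℤ_60 is abelian).
|G/H| = |G| / |H| = 60 / 60 = 1

|G/H| = 1


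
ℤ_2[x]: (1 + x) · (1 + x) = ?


Expand and collect like terms; reduce coefficients mod 2:
x^0: 1·1 = 1 ≡ 1 (mod 2)
x^1: 1·1 + 1·1 = 2 ≡ 0 (mod 2)
x^2: 1·1 = 1 ≡ 1 (mod 2)
Result: 1 + x^2

f · g = 1 + x^2


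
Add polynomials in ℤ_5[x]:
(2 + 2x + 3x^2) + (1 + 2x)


Add coefficients mod 5:
x^0: 2 + 1 = 3 (mod 5)
x^1: 2 + 2 = 4 (mod 5)
x^2: 3 + 0 = 3 (mod 5)
Result: 3 + 4x + 3x^2

f + g = 3 + 4x + 3x^2


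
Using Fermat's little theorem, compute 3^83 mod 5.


Fermat's little theorem: if p is prime and gcd(a,p)=1, then a^(p-1) ≡ 1 (mod p)
p = 5 is prime, gcd(3,5) = 1
Reduce exponent: 83 mod 4 = 3
So 3^83 ≡ 3^3 (mod 5)
3^3 mod 5 = 2

3^83 ≡ 2 (mod 5)


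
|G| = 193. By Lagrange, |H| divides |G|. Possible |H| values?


Lagrange's theorem: |H| divides |G|
|G| = 193
Divisors of 193: 1, 193

Possible subgroup orders: {1, 193}


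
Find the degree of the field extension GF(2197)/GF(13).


GF(2197) = GF(13^3), so the extension degree is 3

[GF(2197)/GF(13)] = 3


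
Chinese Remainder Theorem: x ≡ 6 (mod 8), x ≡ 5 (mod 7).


m₁ = 8, m₂ = 7, gcd = 1, so CRT applies. M = m₁·m₂ = 56
Let M₁ = M/m₁ = 7, M₂ = M/m₂ = 8
Find y₁ ≡ M₁⁻¹ (mod m₁): 7⁻¹ ≡ 7 (mod 8)
Find y₂ ≡ M₂⁻¹ (mod m₂): 8⁻¹ ≡ 1 (mod 7)
x = a₁·M₁·y₁ + a₂·M₂·y₂ = 6·7·7 + 5·8·1 = 334
Reduce mod 56: x ≡ 54
Check: 54 mod 8 = 6 ✓, 54 mod 7 = 5 ✓

x ≡ 54 (mod 56)


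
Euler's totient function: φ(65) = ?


Factor n: 65 = 5 × 13
φ(n) = n · ∏(1 - 1/p) over distinct primes p | n
φ(65) = 65 · (1 - 1/5) · (1 - 1/13) = 48

φ(65) = 48


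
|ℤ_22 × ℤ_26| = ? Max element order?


|ℤ_22 × ℤ_26| = 22 × 26 = 572
Max element order = lcm(22,26) = 286
Cyclic? No (gcd=2)

|ℤ_22×ℤ_26| = 572, max element order = 286


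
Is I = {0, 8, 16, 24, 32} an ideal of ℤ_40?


Check ideal conditions for I = {0, 8, 16, 24, 32} in ℤ_40:
(1) I is an additive subgroup? Yes
(2) For r ∈ ℤ_40 and a ∈ I: r·a ∈ I? Yes

Yes, I is an ideal of ℤ_40
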